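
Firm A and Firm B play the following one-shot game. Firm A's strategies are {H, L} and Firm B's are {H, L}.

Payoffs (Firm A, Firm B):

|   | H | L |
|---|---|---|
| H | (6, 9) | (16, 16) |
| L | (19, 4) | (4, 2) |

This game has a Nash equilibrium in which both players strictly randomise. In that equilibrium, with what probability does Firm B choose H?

Let q be the probability that Firm B plays H. In a completely mixed equilibrium, Firm A must be indifferent between H and L.
Firm A's expected payoff from H is 6q + 16(1−q); from L it is 19q + 4(1−q).
Setting these equal: −10q + 16 = 15q + 4, so q = 12/25.

12/25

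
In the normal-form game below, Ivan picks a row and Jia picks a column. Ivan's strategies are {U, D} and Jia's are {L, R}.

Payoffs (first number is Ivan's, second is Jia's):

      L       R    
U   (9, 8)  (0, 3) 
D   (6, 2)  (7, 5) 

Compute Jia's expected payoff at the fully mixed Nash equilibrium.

17/4

First find x, the probability Ivan plays U, from Jia's indifference between L and R: 8x + 2(1−x) = 3x + 5(1−x), giving x = 3/8.
Since Jia is indifferent in equilibrium, Jia's expected payoff equals the payoff from either column against (3/8, 5/8). Using L: 8(3/8) + 2(5/8) = 17/4.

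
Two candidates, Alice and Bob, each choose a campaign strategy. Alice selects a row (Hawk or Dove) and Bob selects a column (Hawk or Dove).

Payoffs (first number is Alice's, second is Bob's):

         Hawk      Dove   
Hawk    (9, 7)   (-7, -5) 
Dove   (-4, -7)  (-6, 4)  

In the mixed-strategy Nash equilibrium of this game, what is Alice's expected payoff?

-41/7

First find y, the probability Bob plays Hawk, from Alice's indifference between Hawk and Dove: 9y − 7(1−y) = −4y − 6(1−y), giving y = 1/14.
Since Alice is indifferent in equilibrium, Alice's expected payoff equals the payoff from either row against (1/14, 13/14). Using Hawk: 9(1/14) − 7(13/14) = -41/7.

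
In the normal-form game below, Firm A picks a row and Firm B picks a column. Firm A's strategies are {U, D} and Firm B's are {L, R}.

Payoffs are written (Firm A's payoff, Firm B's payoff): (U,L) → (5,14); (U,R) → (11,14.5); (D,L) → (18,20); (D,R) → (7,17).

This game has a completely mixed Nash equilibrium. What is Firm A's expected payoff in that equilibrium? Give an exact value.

First find y, the probability Firm B plays L, from Firm A's indifference between U and D: 5y + 11(1−y) = 18y + 7(1−y), giving y = 4/17.
Since Firm A is indifferent in equilibrium, Firm A's expected payoff equals the payoff from either row against (4/17, 13/17). Using U: 5(4/17) + 11(13/17) = 163/17.

163/17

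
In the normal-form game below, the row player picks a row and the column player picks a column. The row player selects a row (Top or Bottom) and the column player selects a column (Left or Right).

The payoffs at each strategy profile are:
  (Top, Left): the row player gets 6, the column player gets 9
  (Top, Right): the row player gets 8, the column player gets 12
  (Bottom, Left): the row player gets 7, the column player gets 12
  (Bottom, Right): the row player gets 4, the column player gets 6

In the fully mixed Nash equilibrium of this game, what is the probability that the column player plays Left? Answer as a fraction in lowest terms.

Let c be the probability that the column player plays Left. In a completely mixed equilibrium, the row player must be indifferent between Top and Bottom.
The row player's expected payoff from Top is 6c + 8(1−c); from Bottom it is 7c + 4(1−c).
Setting these equal: −2c + 8 = 3c + 4, so c = 4/5.

4/5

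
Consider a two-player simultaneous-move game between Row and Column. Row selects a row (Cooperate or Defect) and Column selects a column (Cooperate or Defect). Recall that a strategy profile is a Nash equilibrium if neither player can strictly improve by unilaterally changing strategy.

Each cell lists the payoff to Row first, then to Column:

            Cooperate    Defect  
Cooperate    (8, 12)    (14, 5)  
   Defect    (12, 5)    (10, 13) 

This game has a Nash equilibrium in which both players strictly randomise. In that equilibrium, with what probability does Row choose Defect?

7/15

Let r be the probability that Row plays Cooperate. In a completely mixed equilibrium, Column must be indifferent between Cooperate and Defect.
Column's expected payoff from Cooperate is 12r + 5(1−r); from Defect it is 5r + 13(1−r).
Setting these equal: 7r + 5 = −8r + 13, so r = 8/15.
Therefore Row plays Defect with probability 1 − 8/15 = 7/15.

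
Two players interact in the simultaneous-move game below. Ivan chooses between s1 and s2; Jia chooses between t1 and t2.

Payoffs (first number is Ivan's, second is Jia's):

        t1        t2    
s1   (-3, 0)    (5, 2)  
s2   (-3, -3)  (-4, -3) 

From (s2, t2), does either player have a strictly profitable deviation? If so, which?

Ivan at (s2, t2) earns -4; deviating to s1 yields 5 — a strict improvement.
Jia earns -3; deviating to t1 yields -3 — not better.
Only Ivan has a strictly profitable deviation.

Ivan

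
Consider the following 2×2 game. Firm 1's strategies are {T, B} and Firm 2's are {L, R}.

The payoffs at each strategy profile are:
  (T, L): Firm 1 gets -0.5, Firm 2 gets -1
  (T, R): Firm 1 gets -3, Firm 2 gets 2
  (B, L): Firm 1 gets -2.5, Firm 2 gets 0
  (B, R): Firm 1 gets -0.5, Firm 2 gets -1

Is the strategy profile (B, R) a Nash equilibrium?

No

At (B, R), Firm 1 earns -0.5; switching to T would give -3, so Firm 1 has no profitable deviation.
Firm 2 earns -1; switching to L would give 0, so Firm 2 would deviate.
Since at least one player can profitably deviate, this is not a Nash equilibrium.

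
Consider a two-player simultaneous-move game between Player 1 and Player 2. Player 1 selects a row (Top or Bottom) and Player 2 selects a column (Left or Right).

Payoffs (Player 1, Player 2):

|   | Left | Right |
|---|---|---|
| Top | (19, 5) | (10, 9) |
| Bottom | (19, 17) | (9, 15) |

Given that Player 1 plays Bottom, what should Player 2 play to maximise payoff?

Left

Against Bottom, Player 2 earns 17 from Left and 15 from Right.
So Left is the best response.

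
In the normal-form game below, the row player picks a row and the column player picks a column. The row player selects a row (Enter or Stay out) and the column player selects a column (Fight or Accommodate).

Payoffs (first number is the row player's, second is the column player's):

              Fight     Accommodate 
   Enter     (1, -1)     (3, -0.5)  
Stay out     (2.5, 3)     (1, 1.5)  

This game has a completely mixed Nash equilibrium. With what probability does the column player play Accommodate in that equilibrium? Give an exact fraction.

Let c be the probability that the column player plays Fight. In a completely mixed equilibrium, the row player must be indifferent between Enter and Stay out.
The row player's expected payoff from Enter is c + 3(1−c); from Stay out it is 2.5c + (1−c).
Setting these equal: −2c + 3 = 1.5c + 1, so c = 4/7.
Therefore the column player plays Accommodate with probability 1 − 4/7 = 3/7.

3/7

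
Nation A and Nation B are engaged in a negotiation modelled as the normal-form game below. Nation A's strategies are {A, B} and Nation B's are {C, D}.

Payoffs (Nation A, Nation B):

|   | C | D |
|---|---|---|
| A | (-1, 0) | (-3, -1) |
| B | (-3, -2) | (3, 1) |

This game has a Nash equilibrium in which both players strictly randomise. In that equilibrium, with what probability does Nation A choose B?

Let r be the probability that Nation A plays A. In a completely mixed equilibrium, Nation B must be indifferent between C and D.
Nation B's expected payoff from C is −2(1−r); from D it is −r + (1−r).
Setting these equal: 2r − 2 = −2r + 1, so r = 3/4.
Therefore Nation A plays B with probability 1 − 3/4 = 1/4.

1/4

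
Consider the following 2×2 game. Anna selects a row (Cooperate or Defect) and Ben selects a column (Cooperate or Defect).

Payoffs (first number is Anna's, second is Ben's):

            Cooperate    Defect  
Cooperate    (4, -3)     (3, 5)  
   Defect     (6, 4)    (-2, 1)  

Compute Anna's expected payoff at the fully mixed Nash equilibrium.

26/7

First find q, the probability Ben plays Cooperate, from Anna's indifference between Cooperate and Defect: 4q + 3(1−q) = 6q − 2(1−q), giving q = 5/7.
Since Anna is indifferent in equilibrium, Anna's expected payoff equals the payoff from either row against (5/7, 2/7). Using Cooperate: 4(5/7) + 3(2/7) = 26/7.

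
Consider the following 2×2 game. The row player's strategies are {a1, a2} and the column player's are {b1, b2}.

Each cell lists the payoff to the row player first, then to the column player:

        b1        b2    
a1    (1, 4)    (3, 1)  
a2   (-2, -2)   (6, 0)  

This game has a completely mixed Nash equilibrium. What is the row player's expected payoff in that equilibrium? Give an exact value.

First find q, the probability the column player plays b1, from the row player's indifference between a1 and a2: q + 3(1−q) = −2q + 6(1−q), giving q = 1/2.
Since the row player is indifferent in equilibrium, the row player's expected payoff equals the payoff from either row against (1/2, 1/2). Using a1: (1/2) + 3(1/2) = 2.

2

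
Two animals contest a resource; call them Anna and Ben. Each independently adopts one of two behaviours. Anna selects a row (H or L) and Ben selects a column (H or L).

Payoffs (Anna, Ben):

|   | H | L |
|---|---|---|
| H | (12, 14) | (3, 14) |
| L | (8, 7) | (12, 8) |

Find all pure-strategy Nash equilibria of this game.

(H, H) and (L, L)

(H, H): Anna gets 12 ≥ 8 from L, and Ben gets 14 ≥ 14 from L — Nash equilibrium.
(H, L): Anna prefers L (12 > 3) — not an equilibrium.
(L, H): Anna prefers H (12 > 8); Ben prefers L (8 > 7) — not an equilibrium.
(L, L): Anna gets 12 ≥ 3 from H, and Ben gets 8 ≥ 7 from H — Nash equilibrium.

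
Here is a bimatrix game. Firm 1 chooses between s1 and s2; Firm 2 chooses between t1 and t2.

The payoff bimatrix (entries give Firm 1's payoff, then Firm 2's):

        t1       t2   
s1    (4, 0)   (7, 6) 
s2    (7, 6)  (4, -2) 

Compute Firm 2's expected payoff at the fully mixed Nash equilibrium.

18/7

First find p, the probability Firm 1 plays s1, from Firm 2's indifference between t1 and t2: 6(1−p) = 6p − 2(1−p), giving p = 4/7.
Since Firm 2 is indifferent in equilibrium, Firm 2's expected payoff equals the payoff from either column against (4/7, 3/7). Using t1: 6(3/7) = 18/7.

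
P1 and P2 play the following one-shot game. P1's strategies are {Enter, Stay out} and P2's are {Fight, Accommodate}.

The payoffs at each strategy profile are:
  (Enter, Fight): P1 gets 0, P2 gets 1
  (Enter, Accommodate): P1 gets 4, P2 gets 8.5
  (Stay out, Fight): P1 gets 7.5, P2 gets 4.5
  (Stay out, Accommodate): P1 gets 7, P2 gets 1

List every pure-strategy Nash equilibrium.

(Stay out, Fight)

(Enter, Fight): P1 prefers Stay out (7.5 > 0); P2 prefers Accommodate (8.5 > 1) — not an equilibrium.
(Enter, Accommodate): P1 prefers Stay out (7 > 4) — not an equilibrium.
(Stay out, Fight): P1 gets 7.5 ≥ 0 from Enter, and P2 gets 4.5 ≥ 1 from Accommodate — Nash equilibrium.
(Stay out, Accommodate): P2 prefers Fight (4.5 > 1) — not an equilibrium.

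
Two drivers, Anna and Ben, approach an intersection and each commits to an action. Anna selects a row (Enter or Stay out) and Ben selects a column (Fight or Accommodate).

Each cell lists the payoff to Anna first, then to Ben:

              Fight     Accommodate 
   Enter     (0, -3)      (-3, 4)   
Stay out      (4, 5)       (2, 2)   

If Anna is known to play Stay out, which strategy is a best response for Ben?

Fight

Against Stay out, Ben earns 5 from Fight and 2 from Accommodate.
So Fight is the best response.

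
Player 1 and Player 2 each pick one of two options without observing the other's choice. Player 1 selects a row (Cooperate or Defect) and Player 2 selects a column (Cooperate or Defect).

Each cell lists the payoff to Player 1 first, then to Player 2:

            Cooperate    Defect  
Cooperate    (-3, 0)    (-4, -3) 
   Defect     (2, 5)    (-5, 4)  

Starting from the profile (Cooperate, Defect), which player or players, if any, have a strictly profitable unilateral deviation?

Player 1 at (Cooperate, Defect) earns -4; deviating to Defect yields -5 — not better.
Player 2 earns -3; deviating to Cooperate yields 0 — a strict improvement.
Only Player 2 has a strictly profitable deviation.

Player 2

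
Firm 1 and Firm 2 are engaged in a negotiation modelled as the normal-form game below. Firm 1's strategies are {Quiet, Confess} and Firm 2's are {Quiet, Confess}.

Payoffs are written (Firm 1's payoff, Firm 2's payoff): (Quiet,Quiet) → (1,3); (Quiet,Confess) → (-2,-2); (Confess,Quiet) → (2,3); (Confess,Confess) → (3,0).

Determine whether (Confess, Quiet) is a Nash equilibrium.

Yes

At (Confess, Quiet), Firm 1 earns 2; switching to Quiet would give 1, so Firm 1 has no profitable deviation.
Firm 2 earns 3; switching to Confess would give 0, so Firm 2 has no profitable deviation.
Neither player can gain by a unilateral deviation, so this profile is a Nash equilibrium.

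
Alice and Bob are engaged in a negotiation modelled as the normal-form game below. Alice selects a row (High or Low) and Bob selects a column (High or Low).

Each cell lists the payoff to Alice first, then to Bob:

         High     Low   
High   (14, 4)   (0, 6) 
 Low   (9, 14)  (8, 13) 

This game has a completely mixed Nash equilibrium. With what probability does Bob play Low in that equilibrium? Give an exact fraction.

Let q be the probability that Bob plays High. In a completely mixed equilibrium, Alice must be indifferent between High and Low.
Alice's expected payoff from High is 14q; from Low it is 9q + 8(1−q).
Setting these equal: 14q = q + 8, so q = 8/13.
Therefore Bob plays Low with probability 1 − 8/13 = 5/13.

5/13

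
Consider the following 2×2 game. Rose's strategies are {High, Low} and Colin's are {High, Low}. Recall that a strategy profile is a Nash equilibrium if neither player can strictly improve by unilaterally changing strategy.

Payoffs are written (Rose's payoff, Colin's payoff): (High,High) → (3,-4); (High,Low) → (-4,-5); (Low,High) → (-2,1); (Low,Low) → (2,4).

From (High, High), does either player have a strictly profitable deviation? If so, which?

Neither

Rose at (High, High) earns 3; deviating to Low yields -2 — not better.
Colin earns -4; deviating to Low yields -5 — not better.
Neither player can strictly improve; the profile is a Nash equilibrium.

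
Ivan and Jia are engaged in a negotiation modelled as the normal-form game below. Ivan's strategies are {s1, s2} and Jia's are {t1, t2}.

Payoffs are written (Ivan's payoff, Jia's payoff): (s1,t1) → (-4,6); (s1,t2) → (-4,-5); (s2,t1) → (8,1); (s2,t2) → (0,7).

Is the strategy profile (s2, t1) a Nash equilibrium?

No

At (s2, t1), Ivan earns 8; switching to s1 would give -4, so Ivan has no profitable deviation.
Jia earns 1; switching to t2 would give 7, so Jia would deviate.
Since at least one player can profitably deviate, this is not a Nash equilibrium.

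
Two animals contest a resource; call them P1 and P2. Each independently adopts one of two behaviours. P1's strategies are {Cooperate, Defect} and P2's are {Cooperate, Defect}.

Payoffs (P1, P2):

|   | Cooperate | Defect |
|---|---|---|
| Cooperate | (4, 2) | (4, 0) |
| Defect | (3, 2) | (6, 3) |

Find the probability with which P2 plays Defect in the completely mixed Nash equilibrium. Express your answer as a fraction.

1/3

Let y be the probability that P2 plays Cooperate. In a completely mixed equilibrium, P1 must be indifferent between Cooperate and Defect.
P1's expected payoff from Cooperate is 4y + 4(1−y); from Defect it is 3y + 6(1−y).
Setting these equal: 4 = −3y + 6, so y = 2/3.
Therefore P2 plays Defect with probability 1 − 2/3 = 1/3.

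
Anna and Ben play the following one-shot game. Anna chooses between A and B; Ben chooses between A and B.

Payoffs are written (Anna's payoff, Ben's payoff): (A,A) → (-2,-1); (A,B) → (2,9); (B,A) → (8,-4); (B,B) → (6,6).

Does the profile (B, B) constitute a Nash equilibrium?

Yes

At (B, B), Anna earns 6; switching to A would give 2, so Anna has no profitable deviation.
Ben earns 6; switching to A would give -4, so Ben has no profitable deviation.
Neither player can gain by a unilateral deviation, so this profile is a Nash equilibrium.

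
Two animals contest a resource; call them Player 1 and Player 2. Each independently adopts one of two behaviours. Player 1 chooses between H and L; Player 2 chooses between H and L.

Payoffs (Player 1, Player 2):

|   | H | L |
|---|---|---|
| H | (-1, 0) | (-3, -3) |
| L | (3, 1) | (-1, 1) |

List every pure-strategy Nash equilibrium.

(L, H) and (L, L)

(H, H): Player 1 prefers L (3 > -1) — not an equilibrium.
(H, L): Player 1 prefers L (-1 > -3); Player 2 prefers H (0 > -3) — not an equilibrium.
(L, H): Player 1 gets 3 ≥ -1 from H, and Player 2 gets 1 ≥ 1 from L — Nash equilibrium.
(L, L): Player 1 gets -1 ≥ -3 from H, and Player 2 gets 1 ≥ 1 from H — Nash equilibrium.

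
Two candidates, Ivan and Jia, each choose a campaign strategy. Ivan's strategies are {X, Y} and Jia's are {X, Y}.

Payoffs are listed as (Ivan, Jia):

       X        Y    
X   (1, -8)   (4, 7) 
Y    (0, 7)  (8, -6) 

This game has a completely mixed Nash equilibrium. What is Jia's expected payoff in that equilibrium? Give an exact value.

First find x, the probability Ivan plays X, from Jia's indifference between X and Y: −8x + 7(1−x) = 7x − 6(1−x), giving x = 13/28.
Since Jia is indifferent in equilibrium, Jia's expected payoff equals the payoff from either column against (13/28, 15/28). Using X: −8(13/28) + 7(15/28) = 1/28.

1/28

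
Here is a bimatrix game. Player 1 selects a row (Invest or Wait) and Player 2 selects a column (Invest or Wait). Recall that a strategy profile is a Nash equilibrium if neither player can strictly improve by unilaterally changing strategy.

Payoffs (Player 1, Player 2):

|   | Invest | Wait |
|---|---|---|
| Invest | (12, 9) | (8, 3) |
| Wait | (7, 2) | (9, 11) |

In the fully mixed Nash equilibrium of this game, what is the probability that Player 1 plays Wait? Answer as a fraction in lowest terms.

2/5

Let p be the probability that Player 1 plays Invest. In a completely mixed equilibrium, Player 2 must be indifferent between Invest and Wait.
Player 2's expected payoff from Invest is 9p + 2(1−p); from Wait it is 3p + 11(1−p).
Setting these equal: 7p + 2 = −8p + 11, so p = 3/5.
Therefore Player 1 plays Wait with probability 1 − 3/5 = 2/5.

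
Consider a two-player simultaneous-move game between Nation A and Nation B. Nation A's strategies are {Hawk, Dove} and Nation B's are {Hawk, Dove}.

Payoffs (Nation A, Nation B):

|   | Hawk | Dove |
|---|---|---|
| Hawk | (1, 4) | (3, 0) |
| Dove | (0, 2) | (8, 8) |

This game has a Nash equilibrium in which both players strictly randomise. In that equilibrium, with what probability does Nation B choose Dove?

Let y be the probability that Nation B plays Hawk. In a completely mixed equilibrium, Nation A must be indifferent between Hawk and Dove.
Nation A's expected payoff from Hawk is y + 3(1−y); from Dove it is 8(1−y).
Setting these equal: −2y + 3 = −8y + 8, so y = 5/6.
Therefore Nation B plays Dove with probability 1 − 5/6 = 1/6.

1/6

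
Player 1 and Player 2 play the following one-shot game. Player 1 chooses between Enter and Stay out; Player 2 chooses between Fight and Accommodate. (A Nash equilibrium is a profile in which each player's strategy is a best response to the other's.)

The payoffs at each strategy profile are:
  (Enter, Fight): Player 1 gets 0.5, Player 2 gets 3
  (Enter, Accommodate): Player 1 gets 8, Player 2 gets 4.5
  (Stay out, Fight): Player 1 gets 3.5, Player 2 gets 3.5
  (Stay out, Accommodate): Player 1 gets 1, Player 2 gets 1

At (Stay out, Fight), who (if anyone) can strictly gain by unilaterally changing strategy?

Player 1 at (Stay out, Fight) earns 3.5; deviating to Enter yields 0.5 — not better.
Player 2 earns 3.5; deviating to Accommodate yields 1 — not better.
Neither player can strictly improve; the profile is a Nash equilibrium.

Neither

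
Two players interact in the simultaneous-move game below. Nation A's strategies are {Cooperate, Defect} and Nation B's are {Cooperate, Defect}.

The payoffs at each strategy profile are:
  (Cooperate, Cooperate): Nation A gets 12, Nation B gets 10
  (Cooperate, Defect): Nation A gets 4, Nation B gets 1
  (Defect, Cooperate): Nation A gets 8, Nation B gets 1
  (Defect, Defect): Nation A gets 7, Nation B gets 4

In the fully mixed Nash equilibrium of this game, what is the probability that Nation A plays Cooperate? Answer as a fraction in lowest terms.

1/4

Let r be the probability that Nation A plays Cooperate. In a completely mixed equilibrium, Nation B must be indifferent between Cooperate and Defect.
Nation B's expected payoff from Cooperate is 10r + (1−r); from Defect it is r + 4(1−r).
Setting these equal: 9r + 1 = −3r + 4, so r = 1/4.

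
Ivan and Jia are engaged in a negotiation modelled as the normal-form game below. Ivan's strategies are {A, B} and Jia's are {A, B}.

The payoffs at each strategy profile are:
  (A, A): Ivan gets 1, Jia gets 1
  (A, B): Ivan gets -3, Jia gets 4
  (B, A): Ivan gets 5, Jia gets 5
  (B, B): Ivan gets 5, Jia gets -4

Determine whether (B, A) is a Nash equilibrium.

At (B, A), Ivan earns 5; switching to A would give 1, so Ivan has no profitable deviation.
Jia earns 5; switching to B would give -4, so Jia has no profitable deviation.
Neither player can gain by a unilateral deviation, so this profile is a Nash equilibrium.

Yes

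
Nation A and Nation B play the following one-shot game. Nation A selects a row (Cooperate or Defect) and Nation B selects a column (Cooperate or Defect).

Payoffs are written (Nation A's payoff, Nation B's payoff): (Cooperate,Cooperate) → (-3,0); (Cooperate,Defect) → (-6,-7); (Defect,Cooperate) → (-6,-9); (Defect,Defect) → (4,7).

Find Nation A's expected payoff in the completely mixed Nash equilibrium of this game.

-48/13

First find y, the probability Nation B plays Cooperate, from Nation A's indifference between Cooperate and Defect: −3y − 6(1−y) = −6y + 4(1−y), giving y = 10/13.
Since Nation A is indifferent in equilibrium, Nation A's expected payoff equals the payoff from either row against (10/13, 3/13). Using Cooperate: −3(10/13) − 6(3/13) = -48/13.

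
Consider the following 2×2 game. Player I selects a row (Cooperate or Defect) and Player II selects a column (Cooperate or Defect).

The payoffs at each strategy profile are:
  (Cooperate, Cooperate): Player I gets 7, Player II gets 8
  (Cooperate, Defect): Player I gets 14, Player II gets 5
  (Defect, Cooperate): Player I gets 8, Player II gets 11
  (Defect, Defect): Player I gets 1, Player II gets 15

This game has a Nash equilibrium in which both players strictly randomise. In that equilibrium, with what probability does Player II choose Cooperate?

13/14

Let y be the probability that Player II plays Cooperate. In a completely mixed equilibrium, Player I must be indifferent between Cooperate and Defect.
Player I's expected payoff from Cooperate is 7y + 14(1−y); from Defect it is 8y + (1−y).
Setting these equal: −7y + 14 = 7y + 1, so y = 13/14.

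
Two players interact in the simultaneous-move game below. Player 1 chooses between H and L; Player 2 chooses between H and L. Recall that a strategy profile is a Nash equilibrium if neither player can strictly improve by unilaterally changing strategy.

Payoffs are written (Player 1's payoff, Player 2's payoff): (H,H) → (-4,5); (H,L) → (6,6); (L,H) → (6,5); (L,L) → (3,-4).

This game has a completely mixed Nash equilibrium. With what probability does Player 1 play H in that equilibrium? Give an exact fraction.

Let x be the probability that Player 1 plays H. In a completely mixed equilibrium, Player 2 must be indifferent between H and L.
Player 2's expected payoff from H is 5x + 5(1−x); from L it is 6x − 4(1−x).
Setting these equal: 5 = 10x − 4, so x = 9/10.

9/10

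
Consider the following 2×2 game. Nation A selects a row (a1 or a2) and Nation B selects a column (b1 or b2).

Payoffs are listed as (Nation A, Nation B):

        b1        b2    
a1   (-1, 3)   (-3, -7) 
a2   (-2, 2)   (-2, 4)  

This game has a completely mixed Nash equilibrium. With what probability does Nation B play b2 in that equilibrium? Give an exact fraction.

1/2

Let q be the probability that Nation B plays b1. In a completely mixed equilibrium, Nation A must be indifferent between a1 and a2.
Nation A's expected payoff from a1 is −q − 3(1−q); from a2 it is −2q − 2(1−q).
Setting these equal: 2q − 3 = -2, so q = 1/2.
Therefore Nation B plays b2 with probability 1 − 1/2 = 1/2.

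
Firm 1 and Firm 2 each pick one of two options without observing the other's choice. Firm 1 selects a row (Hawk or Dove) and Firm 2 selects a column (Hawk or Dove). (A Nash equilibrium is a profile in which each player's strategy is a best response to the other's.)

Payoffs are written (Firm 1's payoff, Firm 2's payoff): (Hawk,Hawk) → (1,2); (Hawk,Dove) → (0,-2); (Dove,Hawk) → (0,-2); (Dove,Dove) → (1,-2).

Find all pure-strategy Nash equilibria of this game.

(Hawk, Hawk) and (Dove, Dove)

(Hawk, Hawk): Firm 1 gets 1 ≥ 0 from Dove, and Firm 2 gets 2 ≥ -2 from Dove — Nash equilibrium.
(Hawk, Dove): Firm 1 prefers Dove (1 > 0); Firm 2 prefers Hawk (2 > -2) — not an equilibrium.
(Dove, Hawk): Firm 1 prefers Hawk (1 > 0) — not an equilibrium.
(Dove, Dove): Firm 1 gets 1 ≥ 0 from Hawk, and Firm 2 gets -2 ≥ -2 from Hawk — Nash equilibrium.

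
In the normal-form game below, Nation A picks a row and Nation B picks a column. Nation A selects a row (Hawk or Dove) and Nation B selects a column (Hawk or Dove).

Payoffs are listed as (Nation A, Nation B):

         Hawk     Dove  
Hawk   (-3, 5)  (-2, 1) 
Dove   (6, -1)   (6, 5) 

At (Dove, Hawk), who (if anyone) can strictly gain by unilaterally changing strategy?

Nation B

Nation A at (Dove, Hawk) earns 6; deviating to Hawk yields -3 — not better.
Nation B earns -1; deviating to Dove yields 5 — a strict improvement.
Only Nation B has a strictly profitable deviation.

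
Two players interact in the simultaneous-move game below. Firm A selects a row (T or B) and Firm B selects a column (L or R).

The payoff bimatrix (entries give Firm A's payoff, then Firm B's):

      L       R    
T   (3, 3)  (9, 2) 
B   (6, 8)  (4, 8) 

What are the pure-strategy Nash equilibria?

(T, L): Firm A prefers B (6 > 3) — not an equilibrium.
(T, R): Firm B prefers L (3 > 2) — not an equilibrium.
(B, L): Firm A gets 6 ≥ 3 from T, and Firm B gets 8 ≥ 8 from R — Nash equilibrium.
(B, R): Firm A prefers T (9 > 4) — not an equilibrium.

(B, L)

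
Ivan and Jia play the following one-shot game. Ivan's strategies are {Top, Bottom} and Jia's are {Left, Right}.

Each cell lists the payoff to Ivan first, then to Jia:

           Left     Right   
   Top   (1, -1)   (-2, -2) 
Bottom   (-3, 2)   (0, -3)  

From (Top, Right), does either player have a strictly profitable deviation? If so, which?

Both

Ivan at (Top, Right) earns -2; deviating to Bottom yields 0 — a strict improvement.
Jia earns -2; deviating to Left yields -1 — a strict improvement.
Both Ivan and Jia have strictly profitable deviations.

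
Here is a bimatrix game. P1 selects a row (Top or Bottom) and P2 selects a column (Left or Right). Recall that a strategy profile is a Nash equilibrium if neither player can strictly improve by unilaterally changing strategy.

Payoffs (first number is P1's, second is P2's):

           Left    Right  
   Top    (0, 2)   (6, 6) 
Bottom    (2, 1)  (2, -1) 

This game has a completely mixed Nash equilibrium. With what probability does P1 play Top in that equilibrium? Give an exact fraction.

Let x be the probability that P1 plays Top. In a completely mixed equilibrium, P2 must be indifferent between Left and Right.
P2's expected payoff from Left is 2x + (1−x); from Right it is 6x − (1−x).
Setting these equal: x + 1 = 7x − 1, so x = 1/3.

1/3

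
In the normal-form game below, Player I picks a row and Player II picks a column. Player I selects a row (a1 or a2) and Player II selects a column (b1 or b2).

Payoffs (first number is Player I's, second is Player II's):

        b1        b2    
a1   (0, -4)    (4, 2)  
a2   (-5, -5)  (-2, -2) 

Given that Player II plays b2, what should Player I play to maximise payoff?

Against b2, Player I earns 4 from a1 and -2 from a2.
So a1 is the best response.

a1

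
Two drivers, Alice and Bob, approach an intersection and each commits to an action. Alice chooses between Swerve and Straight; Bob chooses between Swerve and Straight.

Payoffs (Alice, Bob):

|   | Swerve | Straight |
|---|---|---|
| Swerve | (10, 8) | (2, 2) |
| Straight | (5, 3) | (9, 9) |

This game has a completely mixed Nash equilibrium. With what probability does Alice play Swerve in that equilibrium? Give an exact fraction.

1/2

Let r be the probability that Alice plays Swerve. In a completely mixed equilibrium, Bob must be indifferent between Swerve and Straight.
Bob's expected payoff from Swerve is 8r + 3(1−r); from Straight it is 2r + 9(1−r).
Setting these equal: 5r + 3 = −7r + 9, so r = 1/2.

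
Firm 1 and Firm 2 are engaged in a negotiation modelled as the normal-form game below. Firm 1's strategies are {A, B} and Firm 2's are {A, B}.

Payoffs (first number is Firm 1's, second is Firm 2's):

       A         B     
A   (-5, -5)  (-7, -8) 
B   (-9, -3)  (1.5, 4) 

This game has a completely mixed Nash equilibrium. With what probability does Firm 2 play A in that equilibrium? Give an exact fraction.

Let c be the probability that Firm 2 plays A. In a completely mixed equilibrium, Firm 1 must be indifferent between A and B.
Firm 1's expected payoff from A is −5c − 7(1−c); from B it is −9c + 1.5(1−c).
Setting these equal: 2c − 7 = −10.5c + 1.5, so c = 17/25.

17/25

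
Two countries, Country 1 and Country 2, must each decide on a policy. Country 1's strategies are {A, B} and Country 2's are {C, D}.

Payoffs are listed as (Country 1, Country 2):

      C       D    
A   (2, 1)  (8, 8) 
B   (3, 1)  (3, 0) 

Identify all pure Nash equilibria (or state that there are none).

(A, C): Country 1 prefers B (3 > 2); Country 2 prefers D (8 > 1) — not an equilibrium.
(A, D): Country 1 gets 8 ≥ 3 from B, and Country 2 gets 8 ≥ 1 from C — Nash equilibrium.
(B, C): Country 1 gets 3 ≥ 2 from A, and Country 2 gets 1 ≥ 0 from D — Nash equilibrium.
(B, D): Country 1 prefers A (8 > 3); Country 2 prefers C (1 > 0) — not an equilibrium.

(A, D) and (B, C)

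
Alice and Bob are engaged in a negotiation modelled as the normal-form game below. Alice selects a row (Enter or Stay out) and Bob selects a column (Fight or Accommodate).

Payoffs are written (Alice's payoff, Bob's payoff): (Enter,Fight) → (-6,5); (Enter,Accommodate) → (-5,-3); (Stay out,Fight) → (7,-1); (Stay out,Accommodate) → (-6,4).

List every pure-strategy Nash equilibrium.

(Enter, Fight): Alice prefers Stay out (7 > -6) — not an equilibrium.
(Enter, Accommodate): Bob prefers Fight (5 > -3) — not an equilibrium.
(Stay out, Fight): Bob prefers Accommodate (4 > -1) — not an equilibrium.
(Stay out, Accommodate): Alice prefers Enter (-5 > -6) — not an equilibrium.

none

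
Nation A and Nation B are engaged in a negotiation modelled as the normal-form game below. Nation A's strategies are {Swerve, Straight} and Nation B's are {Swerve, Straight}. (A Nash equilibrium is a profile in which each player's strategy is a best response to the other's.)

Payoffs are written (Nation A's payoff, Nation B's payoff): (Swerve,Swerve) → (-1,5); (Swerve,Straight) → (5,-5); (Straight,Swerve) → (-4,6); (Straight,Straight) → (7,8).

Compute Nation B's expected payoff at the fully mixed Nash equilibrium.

35/6

First find p, the probability Nation A plays Swerve, from Nation B's indifference between Swerve and Straight: 5p + 6(1−p) = −5p + 8(1−p), giving p = 1/6.
Since Nation B is indifferent in equilibrium, Nation B's expected payoff equals the payoff from either column against (1/6, 5/6). Using Swerve: 5(1/6) + 6(5/6) = 35/6.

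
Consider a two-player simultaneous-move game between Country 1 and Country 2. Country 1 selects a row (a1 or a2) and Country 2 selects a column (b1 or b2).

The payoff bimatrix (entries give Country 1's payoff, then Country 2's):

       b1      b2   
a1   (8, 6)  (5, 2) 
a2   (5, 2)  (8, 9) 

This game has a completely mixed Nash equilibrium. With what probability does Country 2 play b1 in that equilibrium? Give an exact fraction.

1/2

Let y be the probability that Country 2 plays b1. In a completely mixed equilibrium, Country 1 must be indifferent between a1 and a2.
Country 1's expected payoff from a1 is 8y + 5(1−y); from a2 it is 5y + 8(1−y).
Setting these equal: 3y + 5 = −3y + 8, so y = 1/2.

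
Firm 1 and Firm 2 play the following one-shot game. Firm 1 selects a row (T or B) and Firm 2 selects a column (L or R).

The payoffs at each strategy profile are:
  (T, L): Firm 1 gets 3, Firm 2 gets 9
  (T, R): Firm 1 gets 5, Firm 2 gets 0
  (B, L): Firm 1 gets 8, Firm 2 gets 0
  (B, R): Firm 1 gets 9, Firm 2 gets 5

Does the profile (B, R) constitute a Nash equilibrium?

Yes

At (B, R), Firm 1 earns 9; switching to T would give 5, so Firm 1 has no profitable deviation.
Firm 2 earns 5; switching to L would give 0, so Firm 2 has no profitable deviation.
Neither player can gain by a unilateral deviation, so this profile is a Nash equilibrium.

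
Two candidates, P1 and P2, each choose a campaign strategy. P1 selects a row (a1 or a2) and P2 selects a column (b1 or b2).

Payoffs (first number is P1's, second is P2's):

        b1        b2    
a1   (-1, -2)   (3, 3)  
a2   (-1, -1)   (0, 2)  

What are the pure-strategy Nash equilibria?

(a1, b1): P2 prefers b2 (3 > -2) — not an equilibrium.
(a1, b2): P1 gets 3 ≥ 0 from a2, and P2 gets 3 ≥ -2 from b1 — Nash equilibrium.
(a2, b1): P2 prefers b2 (2 > -1) — not an equilibrium.
(a2, b2): P1 prefers a1 (3 > 0) — not an equilibrium.

(a1, b2)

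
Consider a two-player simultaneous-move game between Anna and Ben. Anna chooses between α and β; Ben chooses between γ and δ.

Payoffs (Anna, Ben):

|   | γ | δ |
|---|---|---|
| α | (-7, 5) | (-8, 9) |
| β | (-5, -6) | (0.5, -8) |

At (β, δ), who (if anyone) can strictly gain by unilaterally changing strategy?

Ben

Anna at (β, δ) earns 0.5; deviating to α yields -8 — not better.
Ben earns -8; deviating to γ yields -6 — a strict improvement.
Only Ben has a strictly profitable deviation.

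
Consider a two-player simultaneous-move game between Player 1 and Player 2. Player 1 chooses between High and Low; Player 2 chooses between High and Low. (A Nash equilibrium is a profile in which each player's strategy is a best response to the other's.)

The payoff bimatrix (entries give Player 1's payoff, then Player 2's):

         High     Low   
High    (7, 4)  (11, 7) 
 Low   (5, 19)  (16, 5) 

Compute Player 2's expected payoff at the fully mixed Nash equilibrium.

First find p, the probability Player 1 plays High, from Player 2's indifference between High and Low: 4p + 19(1−p) = 7p + 5(1−p), giving p = 14/17.
Since Player 2 is indifferent in equilibrium, Player 2's expected payoff equals the payoff from either column against (14/17, 3/17). Using High: 4(14/17) + 19(3/17) = 113/17.

113/17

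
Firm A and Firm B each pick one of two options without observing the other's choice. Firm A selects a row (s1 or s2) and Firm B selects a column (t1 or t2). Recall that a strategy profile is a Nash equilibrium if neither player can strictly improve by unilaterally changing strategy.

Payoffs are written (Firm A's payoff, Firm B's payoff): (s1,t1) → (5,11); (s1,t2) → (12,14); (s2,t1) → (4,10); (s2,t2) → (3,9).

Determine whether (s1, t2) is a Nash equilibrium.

At (s1, t2), Firm A earns 12; switching to s2 would give 3, so Firm A has no profitable deviation.
Firm B earns 14; switching to t1 would give 11, so Firm B has no profitable deviation.
Neither player can gain by a unilateral deviation, so this profile is a Nash equilibrium.

Yes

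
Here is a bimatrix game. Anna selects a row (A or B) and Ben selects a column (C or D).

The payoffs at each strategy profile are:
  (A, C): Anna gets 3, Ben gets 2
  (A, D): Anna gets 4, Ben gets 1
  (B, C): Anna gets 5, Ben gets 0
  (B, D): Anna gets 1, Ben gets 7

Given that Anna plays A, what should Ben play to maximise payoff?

Against A, Ben earns 2 from C and 1 from D.
So C is the best response.

C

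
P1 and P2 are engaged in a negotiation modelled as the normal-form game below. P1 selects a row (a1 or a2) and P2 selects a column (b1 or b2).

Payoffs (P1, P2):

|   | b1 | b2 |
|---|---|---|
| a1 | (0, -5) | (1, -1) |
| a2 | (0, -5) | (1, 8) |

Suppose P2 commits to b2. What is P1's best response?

either — both a1 and a2 are best responses

Against b2, P1 earns 1 from a1 and 1 from a2.
So either strategy is a best response.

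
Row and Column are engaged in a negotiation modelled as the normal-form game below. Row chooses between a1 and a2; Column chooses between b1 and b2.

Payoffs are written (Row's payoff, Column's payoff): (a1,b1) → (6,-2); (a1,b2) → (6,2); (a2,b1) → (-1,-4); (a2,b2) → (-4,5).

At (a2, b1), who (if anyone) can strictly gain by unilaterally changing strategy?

Row at (a2, b1) earns -1; deviating to a1 yields 6 — a strict improvement.
Column earns -4; deviating to b2 yields 5 — a strict improvement.
Both Row and Column have strictly profitable deviations.

Both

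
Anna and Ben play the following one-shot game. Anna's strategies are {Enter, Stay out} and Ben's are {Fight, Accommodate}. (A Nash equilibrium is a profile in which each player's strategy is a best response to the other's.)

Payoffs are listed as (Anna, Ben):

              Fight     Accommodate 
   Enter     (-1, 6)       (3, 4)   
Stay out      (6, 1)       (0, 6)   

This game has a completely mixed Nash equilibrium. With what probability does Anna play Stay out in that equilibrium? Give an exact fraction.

Let p be the probability that Anna plays Enter. In a completely mixed equilibrium, Ben must be indifferent between Fight and Accommodate.
Ben's expected payoff from Fight is 6p + (1−p); from Accommodate it is 4p + 6(1−p).
Setting these equal: 5p + 1 = −2p + 6, so p = 5/7.
Therefore Anna plays Stay out with probability 1 − 5/7 = 2/7.

2/7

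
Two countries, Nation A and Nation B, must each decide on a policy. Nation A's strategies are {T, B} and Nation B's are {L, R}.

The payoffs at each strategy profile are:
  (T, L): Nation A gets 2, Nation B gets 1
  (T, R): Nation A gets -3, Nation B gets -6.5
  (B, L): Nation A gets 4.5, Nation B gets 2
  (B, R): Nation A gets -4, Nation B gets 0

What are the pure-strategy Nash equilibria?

(B, L)

(T, L): Nation A prefers B (4.5 > 2) — not an equilibrium.
(T, R): Nation B prefers L (1 > -6.5) — not an equilibrium.
(B, L): Nation A gets 4.5 ≥ 2 from T, and Nation B gets 2 ≥ 0 from R — Nash equilibrium.
(B, R): Nation A prefers T (-3 > -4); Nation B prefers L (2 > 0) — not an equilibrium.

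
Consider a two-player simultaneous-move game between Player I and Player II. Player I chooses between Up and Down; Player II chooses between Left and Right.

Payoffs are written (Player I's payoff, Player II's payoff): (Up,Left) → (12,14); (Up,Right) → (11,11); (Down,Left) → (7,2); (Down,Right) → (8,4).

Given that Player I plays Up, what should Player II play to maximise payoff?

Left

Against Up, Player II earns 14 from Left and 11 from Right.
So Left is the best response.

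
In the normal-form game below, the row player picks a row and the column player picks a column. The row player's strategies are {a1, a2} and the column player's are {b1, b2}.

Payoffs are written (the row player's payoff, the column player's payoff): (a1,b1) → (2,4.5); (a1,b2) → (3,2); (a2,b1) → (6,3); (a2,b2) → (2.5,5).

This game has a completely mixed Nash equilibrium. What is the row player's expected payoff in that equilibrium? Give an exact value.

First find y, the probability the column player plays b1, from the row player's indifference between a1 and a2: 2y + 3(1−y) = 6y + 2.5(1−y), giving y = 1/9.
Since the row player is indifferent in equilibrium, the row player's expected payoff equals the payoff from either row against (1/9, 8/9). Using a1: 2(1/9) + 3(8/9) = 26/9.

26/9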